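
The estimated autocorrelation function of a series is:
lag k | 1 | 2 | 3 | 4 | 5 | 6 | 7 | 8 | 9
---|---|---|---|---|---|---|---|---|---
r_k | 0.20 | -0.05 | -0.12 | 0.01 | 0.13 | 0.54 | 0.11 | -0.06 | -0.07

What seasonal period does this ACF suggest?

The largest autocorrelation is r_6 = 0.54; the remaining lags stay at or below 0.20.
The dominant spike at lag 6 indicates a seasonal period of 6.

6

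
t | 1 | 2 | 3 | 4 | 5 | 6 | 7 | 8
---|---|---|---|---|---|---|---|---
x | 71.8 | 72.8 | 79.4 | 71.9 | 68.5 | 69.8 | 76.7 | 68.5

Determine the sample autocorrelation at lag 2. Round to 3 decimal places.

Mean x̄ = (71.8 + 72.8 + 79.4 + 71.9 + 68.5 + 69.8 + 76.7 + 68.5)/8 = 72.4250
Deviations from mean: -0.6250, 0.3750, 6.9750, -0.5250, -3.9250, -2.6250, 4.2750, -3.9250
Numerator Σ_{t=1}^{6}(x_t−x̄)(x_{t+2}−x̄) = -37.0313
Denominator Σ(x_t−x̄)² = 105.4350
r_2 = -37.0313 / 105.4350 = -0.351

-0.351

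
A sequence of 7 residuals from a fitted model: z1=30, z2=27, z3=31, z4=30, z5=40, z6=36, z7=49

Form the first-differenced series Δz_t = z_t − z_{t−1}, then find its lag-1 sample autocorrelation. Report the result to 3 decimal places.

First differences Δz: -3, 4, -1, 10, -4, 13
Mean of differences = 3.1667
Numerator Σ(Δz_t−Δz̄)(Δz_{t+1}−Δz̄) = -156.5278
Denominator Σ(Δz_t−Δz̄)² = 250.8333
r_1(Δz) = -156.5278 / 250.8333 = -0.624

-0.624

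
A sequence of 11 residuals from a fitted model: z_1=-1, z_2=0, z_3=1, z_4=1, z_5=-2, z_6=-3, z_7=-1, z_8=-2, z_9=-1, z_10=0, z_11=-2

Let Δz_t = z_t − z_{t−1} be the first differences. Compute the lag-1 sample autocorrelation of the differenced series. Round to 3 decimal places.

-0.088

First differences Δz: 1, 1, 0, -3, -1, 2, -1, 1, 1, -2
Mean of differences = -0.1000
Numerator Σ(Δz_t−Δz̄)(Δz_{t+1}−Δz̄) = -2.0100
Denominator Σ(Δz_t−Δz̄)² = 22.9000
r_1(Δz) = -2.0100 / 22.9000 = -0.088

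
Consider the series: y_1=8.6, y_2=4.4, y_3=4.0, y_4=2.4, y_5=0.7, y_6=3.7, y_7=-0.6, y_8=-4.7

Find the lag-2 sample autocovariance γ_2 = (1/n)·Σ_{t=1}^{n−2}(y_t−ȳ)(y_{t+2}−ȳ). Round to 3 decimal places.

0.395

Mean ȳ = (8.6 + 4.4 + 4.0 + 2.4 + 0.7 + 3.7 − 0.6 − 4.7)/8 = 2.3125
Σ_{t=1}^{6}(y_t−ȳ)(y_{t+2}−ȳ) = 3.1597
γ_2 = 3.1597 / 8 = 0.395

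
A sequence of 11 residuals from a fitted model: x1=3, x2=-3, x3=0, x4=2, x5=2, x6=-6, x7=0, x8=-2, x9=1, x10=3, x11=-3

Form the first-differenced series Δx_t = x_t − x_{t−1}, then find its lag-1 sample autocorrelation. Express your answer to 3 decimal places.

-0.407

First differences Δx: -6, 3, 2, 0, -8, 6, -2, 3, 2, -6
Mean of differences = -0.6000
Numerator Σ(Δx_t−Δx̄)(Δx_{t+1}−Δx̄) = -80.7600
Denominator Σ(Δx_t−Δx̄)² = 198.4000
r_1(Δx) = -80.7600 / 198.4000 = -0.407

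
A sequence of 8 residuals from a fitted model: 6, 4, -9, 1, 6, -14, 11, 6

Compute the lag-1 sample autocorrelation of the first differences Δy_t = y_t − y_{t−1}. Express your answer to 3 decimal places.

-0.578

First differences Δy: -2, -13, 10, 5, -20, 25, -5
Mean of differences = 0.0000
Numerator Σ(Δy_t−Δȳ)(Δy_{t+1}−Δȳ) = -779.0000
Denominator Σ(Δy_t−Δȳ)² = 1348.0000
r_1(Δy) = -779.0000 / 1348.0000 = -0.578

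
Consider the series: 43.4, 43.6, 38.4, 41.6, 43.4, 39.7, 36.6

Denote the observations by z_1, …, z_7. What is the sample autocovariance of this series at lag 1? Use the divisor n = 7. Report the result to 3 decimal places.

Mean z̄ = (43.4 + 43.6 + 38.4 + 41.6 + 43.4 + 39.7 + 36.6)/7 = 40.9571
Σ_{t=1}^{6}(z_t−z̄)(z_{t+1}−z̄) = 2.0310
γ_1 = 2.0310 / 7 = 0.290

0.290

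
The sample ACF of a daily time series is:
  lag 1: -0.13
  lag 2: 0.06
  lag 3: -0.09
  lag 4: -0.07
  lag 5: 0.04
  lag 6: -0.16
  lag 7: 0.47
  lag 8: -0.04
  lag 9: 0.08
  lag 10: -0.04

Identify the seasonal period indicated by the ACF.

7

The largest autocorrelation is r_7 = 0.47; the remaining lags stay at or below 0.08.
The dominant spike at lag 7 indicates a seasonal period of 7.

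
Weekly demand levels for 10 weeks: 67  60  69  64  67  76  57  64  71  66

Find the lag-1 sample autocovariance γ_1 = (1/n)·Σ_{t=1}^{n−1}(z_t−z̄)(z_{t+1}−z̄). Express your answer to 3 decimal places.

-10.401

Mean z̄ = (67 + 60 + 69 + 64 + 67 + 76 + 57 + 64 + 71 + 66)/10 = 66.1000
Σ_{t=1}^{9}(z_t−z̄)(z_{t+1}−z̄) = -104.0100
γ_1 = -104.0100 / 10 = -10.401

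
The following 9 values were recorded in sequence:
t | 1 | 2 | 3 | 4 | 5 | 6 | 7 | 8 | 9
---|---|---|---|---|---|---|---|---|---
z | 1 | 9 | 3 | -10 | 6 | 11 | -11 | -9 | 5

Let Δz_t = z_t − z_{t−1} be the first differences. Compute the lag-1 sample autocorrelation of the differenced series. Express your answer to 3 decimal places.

-0.175

First differences Δz: 8, -6, -13, 16, 5, -22, 2, 14
Mean of differences = 0.5000
Numerator Σ(Δz_t−Δz̄)(Δz_{t+1}−Δz̄) = -215.2500
Denominator Σ(Δz_t−Δz̄)² = 1232.0000
r_1(Δz) = -215.2500 / 1232.0000 = -0.175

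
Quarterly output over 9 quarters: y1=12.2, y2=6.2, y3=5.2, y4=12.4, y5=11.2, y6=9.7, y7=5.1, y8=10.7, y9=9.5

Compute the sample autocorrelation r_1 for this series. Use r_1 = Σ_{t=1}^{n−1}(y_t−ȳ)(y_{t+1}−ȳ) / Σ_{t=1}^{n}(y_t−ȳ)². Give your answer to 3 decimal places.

-0.154

Mean ȳ = (12.2 + 6.2 + 5.2 + 12.4 + 11.2 + 9.7 + 5.1 + 10.7 + 9.5)/9 = 9.1333
Numerator Σ_{t=1}^{8}(y_t−ȳ)(y_{t+1}−ȳ) = -10.4144
Denominator Σ(y_t−ȳ)² = 67.6000
r_1 = -10.4144 / 67.6000 = -0.154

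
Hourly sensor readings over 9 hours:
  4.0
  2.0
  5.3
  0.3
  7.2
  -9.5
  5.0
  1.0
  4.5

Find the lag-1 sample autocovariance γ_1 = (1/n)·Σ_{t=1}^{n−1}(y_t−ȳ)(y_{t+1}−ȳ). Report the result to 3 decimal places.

-12.639

Mean ȳ = (4.0 + 2.0 + 5.3 + 0.3 + 7.2 − 9.5 + 5.0 + 1.0 + 4.5)/9 = 2.2000
Σ_{t=1}^{8}(y_t−ȳ)(y_{t+1}−ȳ) = -113.7500
γ_1 = -113.7500 / 9 = -12.639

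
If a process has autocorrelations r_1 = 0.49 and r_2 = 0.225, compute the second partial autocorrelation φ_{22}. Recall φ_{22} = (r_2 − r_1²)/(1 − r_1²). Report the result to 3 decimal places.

-0.020

φ_{22} = (r_2 − r_1²) / (1 − r_1²)
r_1² = (0.49)² = 0.2401
Numerator = 0.225 − 0.2401 = -0.0151; denominator = 1 − 0.2401 = 0.7599
φ_{22} = -0.0151 / 0.7599 = -0.020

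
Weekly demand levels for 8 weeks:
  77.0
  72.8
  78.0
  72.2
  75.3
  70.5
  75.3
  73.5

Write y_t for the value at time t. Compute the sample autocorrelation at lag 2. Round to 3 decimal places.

0.646

Mean ȳ = (77.0 + 72.8 + 78.0 + 72.2 + 75.3 + 70.5 + 75.3 + 73.5)/8 = 74.3250
Σ(y_t−ȳ)(y_{t+2}−ȳ) = (9.8306) + (3.2406) + (3.5831) + (8.1281) + (0.9506) + (3.1556) = 28.8888
Denominator Σ(y_t−ȳ)² = 44.7150
r_2 = 28.8888 / 44.7150 = 0.646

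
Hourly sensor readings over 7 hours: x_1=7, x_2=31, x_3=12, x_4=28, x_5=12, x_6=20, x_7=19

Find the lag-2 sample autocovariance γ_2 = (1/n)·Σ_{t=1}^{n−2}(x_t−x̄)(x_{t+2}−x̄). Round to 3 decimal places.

35.213

Mean x̄ = (7 + 31 + 12 + 28 + 12 + 20 + 19)/7 = 18.4286
Deviations: -11.4286, 12.5714, -6.4286, 9.5714, -6.4286, 1.5714, 0.5714
Σ_{t=1}^{5}(x_t−x̄)(x_{t+2}−x̄) = 246.4898
γ_2 = 246.4898 / 7 = 35.213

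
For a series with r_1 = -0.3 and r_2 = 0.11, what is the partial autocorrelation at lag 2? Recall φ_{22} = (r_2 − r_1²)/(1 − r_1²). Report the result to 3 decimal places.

φ_{22} = (r_2 − r_1²) / (1 − r_1²)
r_1² = (-0.3)² = 0.09
Numerator = 0.11 − 0.0900 = 0.0200; denominator = 1 − 0.0900 = 0.9100
φ_{22} = 0.0200 / 0.9100 = 0.022

0.022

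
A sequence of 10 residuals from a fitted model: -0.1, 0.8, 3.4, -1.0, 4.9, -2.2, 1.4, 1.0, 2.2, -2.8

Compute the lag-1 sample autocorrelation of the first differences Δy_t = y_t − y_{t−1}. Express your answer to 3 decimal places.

-0.730

First differences Δy: 0.9, 2.6, -4.4, 5.9, -7.1, 3.6, -0.4, 1.2, -5.0
Mean of differences = -0.3000
Numerator Σ(Δy_t−Δȳ)(Δy_{t+1}−Δȳ) = -110.1000
Denominator Σ(Δy_t−Δȳ)² = 150.9000
r_1(Δy) = -110.1000 / 150.9000 = -0.730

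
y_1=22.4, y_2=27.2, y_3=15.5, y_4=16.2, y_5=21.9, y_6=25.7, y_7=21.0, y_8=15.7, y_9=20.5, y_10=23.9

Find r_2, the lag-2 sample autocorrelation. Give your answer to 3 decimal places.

-0.686

Mean ȳ = (22.4 + 27.2 + 15.5 + 16.2 + 21.9 + 25.7 + 21.0 + 15.7 + 20.5 + 23.9)/10 = 21.0000
Numerator Σ_{t=1}^{8}(y_t−ȳ)(y_{t+2}−ȳ) = -105.2500
Denominator Σ(y_t−ȳ)² = 153.3400
r_2 = -105.2500 / 153.3400 = -0.686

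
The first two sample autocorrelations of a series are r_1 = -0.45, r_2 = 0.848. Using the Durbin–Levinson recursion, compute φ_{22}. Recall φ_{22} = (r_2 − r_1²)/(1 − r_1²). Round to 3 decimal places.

0.809

φ_{22} = (r_2 − r_1²) / (1 − r_1²)
r_1² = (-0.45)² = 0.2025
Numerator = 0.848 − 0.2025 = 0.6455; denominator = 1 − 0.2025 = 0.7975
φ_{22} = 0.6455 / 0.7975 = 0.809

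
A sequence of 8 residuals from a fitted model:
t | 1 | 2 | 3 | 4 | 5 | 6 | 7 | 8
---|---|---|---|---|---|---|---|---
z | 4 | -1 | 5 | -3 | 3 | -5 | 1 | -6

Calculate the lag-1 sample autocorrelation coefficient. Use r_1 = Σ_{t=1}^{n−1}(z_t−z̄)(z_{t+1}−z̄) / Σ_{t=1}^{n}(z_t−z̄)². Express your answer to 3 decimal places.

Mean z̄ = (4 − 1 + 5 − 3 + 3 − 5 + 1 − 6)/8 = -0.2500
Deviations from mean: 4.2500, -0.7500, 5.2500, -2.7500, 3.2500, -4.7500, 1.2500, -5.7500
Numerator Σ_{t=1}^{7}(z_t−z̄)(z_{t+1}−z̄) = -59.0625
Denominator Σ(z_t−z̄)² = 121.5000
r_1 = -59.0625 / 121.5000 = -0.486

-0.486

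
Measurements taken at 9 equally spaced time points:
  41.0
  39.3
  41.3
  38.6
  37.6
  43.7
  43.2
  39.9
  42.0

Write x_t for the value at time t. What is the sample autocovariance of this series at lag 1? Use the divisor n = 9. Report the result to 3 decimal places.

-0.090

Mean x̄ = (41.0 + 39.3 + 41.3 + 38.6 + 37.6 + 43.7 + 43.2 + 39.9 + 42.0)/9 = 40.7333
Σ_{t=1}^{8}(x_t−x̄)(x_{t+1}−x̄) = -0.8078
γ_1 = -0.8078 / 9 = -0.090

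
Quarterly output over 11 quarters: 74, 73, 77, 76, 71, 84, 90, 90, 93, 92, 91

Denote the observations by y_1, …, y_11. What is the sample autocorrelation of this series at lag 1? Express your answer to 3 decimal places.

0.732

Mean ȳ = (74 + 73 + 77 + 76 + 71 + 84 + 90 + 90 + 93 + 92 + 91)/11 = 82.8182
Numerator Σ_{t=1}^{10}(y_t−ȳ)(y_{t+1}−ȳ) = 551.7851
Denominator Σ(y_t−ȳ)² = 753.6364
r_1 = 551.7851 / 753.6364 = 0.732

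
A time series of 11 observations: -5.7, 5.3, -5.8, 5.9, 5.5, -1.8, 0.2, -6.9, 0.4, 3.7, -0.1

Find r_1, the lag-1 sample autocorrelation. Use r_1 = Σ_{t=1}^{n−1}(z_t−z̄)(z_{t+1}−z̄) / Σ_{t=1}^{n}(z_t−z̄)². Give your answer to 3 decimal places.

-0.341

Mean z̄ = (-5.7 + 5.3 − 5.8 + 5.9 + 5.5 − 1.8 + 0.2 − 6.9 + 0.4 + 3.7 − 0.1)/11 = 0.0636
Numerator Σ_{t=1}^{10}(z_t−z̄)(z_{t+1}−z̄) = -76.4277
Denominator Σ(z_t−z̄)² = 223.9855
r_1 = -76.4277 / 223.9855 = -0.341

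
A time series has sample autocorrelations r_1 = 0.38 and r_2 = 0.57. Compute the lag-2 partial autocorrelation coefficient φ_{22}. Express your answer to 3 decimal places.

φ_{22} = (r_2 − r_1²) / (1 − r_1²)
r_1² = (0.38)² = 0.1444
Numerator = 0.57 − 0.1444 = 0.4256; denominator = 1 − 0.1444 = 0.8556
φ_{22} = 0.4256 / 0.8556 = 0.497

0.497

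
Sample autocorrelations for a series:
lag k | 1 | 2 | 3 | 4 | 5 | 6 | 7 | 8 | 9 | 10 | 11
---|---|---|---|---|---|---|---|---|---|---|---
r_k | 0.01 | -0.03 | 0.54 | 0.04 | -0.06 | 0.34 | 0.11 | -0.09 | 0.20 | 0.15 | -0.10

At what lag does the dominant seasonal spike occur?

3

The largest autocorrelation is r_3 = 0.54, with weaker echoes at lags 6 (0.34) and 9 (0.20); the remaining lags stay at or below 0.15.
The dominant spike at lag 3 indicates a seasonal period of 3.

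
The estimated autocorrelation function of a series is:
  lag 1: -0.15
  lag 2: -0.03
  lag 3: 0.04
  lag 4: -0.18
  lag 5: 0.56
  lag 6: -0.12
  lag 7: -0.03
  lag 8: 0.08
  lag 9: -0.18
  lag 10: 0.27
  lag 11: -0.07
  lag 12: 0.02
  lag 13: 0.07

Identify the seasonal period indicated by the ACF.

The largest autocorrelation is r_5 = 0.56, with a weaker echo at lag 10 (0.27); the remaining lags stay at or below 0.08.
The dominant spike at lag 5 indicates a seasonal period of 5.

5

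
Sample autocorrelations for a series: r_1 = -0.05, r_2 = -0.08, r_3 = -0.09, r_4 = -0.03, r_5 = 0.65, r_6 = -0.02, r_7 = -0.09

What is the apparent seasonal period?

The largest autocorrelation is r_5 = 0.65; the remaining lags stay at or below -0.02.
The dominant spike at lag 5 indicates a seasonal period of 5.

5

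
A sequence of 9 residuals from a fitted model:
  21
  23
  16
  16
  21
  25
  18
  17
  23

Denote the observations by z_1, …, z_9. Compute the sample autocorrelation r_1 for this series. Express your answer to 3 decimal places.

Mean z̄ = (21 + 23 + 16 + 16 + 21 + 25 + 18 + 17 + 23)/9 = 20.0000
Numerator Σ_{t=1}^{8}(z_t−z̄)(z_{t+1}−z̄) = -5.0000
Denominator Σ(z_t−z̄)² = 90.0000
r_1 = -5.0000 / 90.0000 = -0.056

-0.056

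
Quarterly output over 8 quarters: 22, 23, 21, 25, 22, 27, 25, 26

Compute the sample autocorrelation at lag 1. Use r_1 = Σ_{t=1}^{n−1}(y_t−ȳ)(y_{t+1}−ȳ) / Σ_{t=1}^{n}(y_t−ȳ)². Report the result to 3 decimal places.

Mean ȳ = (22 + 23 + 21 + 25 + 22 + 27 + 25 + 26)/8 = 23.8750
Deviations from mean: -1.8750, -0.8750, -2.8750, 1.1250, -1.8750, 3.1250, 1.1250, 2.1250
Numerator Σ_{t=1}^{7}(y_t−ȳ)(y_{t+1}−ȳ) = -1.1406
Denominator Σ(y_t−ȳ)² = 32.8750
r_1 = -1.1406 / 32.8750 = -0.035

-0.035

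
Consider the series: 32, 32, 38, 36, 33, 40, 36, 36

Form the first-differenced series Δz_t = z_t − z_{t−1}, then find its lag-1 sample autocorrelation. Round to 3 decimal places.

-0.516

First differences Δz: 0, 6, -2, -3, 7, -4, 0
Mean of differences = 0.5714
Numerator Σ(Δz_t−Δz̄)(Δz_{t+1}−Δz̄) = -57.6122
Denominator Σ(Δz_t−Δz̄)² = 111.7143
r_1(Δz) = -57.6122 / 111.7143 = -0.516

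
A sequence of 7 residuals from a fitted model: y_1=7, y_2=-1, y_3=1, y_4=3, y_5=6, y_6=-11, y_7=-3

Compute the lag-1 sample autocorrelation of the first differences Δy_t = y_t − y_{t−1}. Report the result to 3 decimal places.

-0.509

First differences Δy: -8, 2, 2, 3, -17, 8
Mean of differences = -1.6667
Numerator Σ(Δy_t−Δȳ)(Δy_{t+1}−Δȳ) = -212.4444
Denominator Σ(Δy_t−Δȳ)² = 417.3333
r_1(Δy) = -212.4444 / 417.3333 = -0.509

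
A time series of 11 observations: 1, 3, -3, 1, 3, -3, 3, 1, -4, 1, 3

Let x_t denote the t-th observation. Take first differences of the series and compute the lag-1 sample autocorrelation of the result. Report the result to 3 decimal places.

-0.489

First differences Δx: 2, -6, 4, 2, -6, 6, -2, -5, 5, 2
Mean of differences = 0.2000
Numerator Σ(Δx_t−Δx̄)(Δx_{t+1}−Δx̄) = -92.6400
Denominator Σ(Δx_t−Δx̄)² = 189.6000
r_1(Δx) = -92.6400 / 189.6000 = -0.489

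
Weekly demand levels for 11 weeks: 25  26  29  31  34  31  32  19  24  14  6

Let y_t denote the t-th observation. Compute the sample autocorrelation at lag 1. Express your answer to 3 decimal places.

0.499

Mean ȳ = (25 + 26 + 29 + 31 + 34 + 31 + 32 + 19 + 24 + 14 + 6)/11 = 24.6364
Numerator Σ_{t=1}^{10}(y_t−ȳ)(y_{t+1}−ȳ) = 367.3223
Denominator Σ(y_t−ȳ)² = 736.5455
r_1 = 367.3223 / 736.5455 = 0.499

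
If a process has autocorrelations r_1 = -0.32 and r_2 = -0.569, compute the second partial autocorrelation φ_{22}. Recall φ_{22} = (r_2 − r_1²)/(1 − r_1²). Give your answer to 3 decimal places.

φ_{22} = (r_2 − r_1²) / (1 − r_1²)
r_1² = (-0.32)² = 0.1024
Numerator = -0.569 − 0.1024 = -0.6714; denominator = 1 − 0.1024 = 0.8976
φ_{22} = -0.6714 / 0.8976 = -0.748

-0.748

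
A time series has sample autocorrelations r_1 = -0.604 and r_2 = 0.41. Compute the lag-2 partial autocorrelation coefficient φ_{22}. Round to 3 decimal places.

φ_{22} = (r_2 − r_1²) / (1 − r_1²)
r_1² = (-0.604)² = 0.364816
Numerator = 0.41 − 0.3648 = 0.0452; denominator = 1 − 0.3648 = 0.6352
φ_{22} = 0.0452 / 0.6352 = 0.071

0.071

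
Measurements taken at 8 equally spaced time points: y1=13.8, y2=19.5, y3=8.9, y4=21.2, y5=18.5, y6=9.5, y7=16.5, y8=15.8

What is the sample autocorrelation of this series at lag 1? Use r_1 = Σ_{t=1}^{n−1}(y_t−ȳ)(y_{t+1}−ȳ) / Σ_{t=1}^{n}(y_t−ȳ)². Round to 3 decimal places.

-0.549

Mean ȳ = (13.8 + 19.5 + 8.9 + 21.2 + 18.5 + 9.5 + 16.5 + 15.8)/8 = 15.4625
Deviations from mean: -1.6625, 4.0375, -6.5625, 5.7375, 3.0375, -5.9625, 1.0375, 0.3375
Σ(y_t−ȳ)(y_{t+1}−ȳ) = (-6.7123) + (-26.4961) + (-37.6523) + (17.4277) + (-18.1111) + (-6.1861) + (0.3502) = -77.3802
Denominator Σ(y_t−ȳ)² = 141.0188
r_1 = -77.3802 / 141.0188 = -0.549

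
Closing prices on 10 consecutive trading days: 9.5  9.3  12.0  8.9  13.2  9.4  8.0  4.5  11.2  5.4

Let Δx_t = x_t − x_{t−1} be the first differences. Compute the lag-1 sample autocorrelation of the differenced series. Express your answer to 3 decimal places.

First differences Δx: -0.2, 2.7, -3.1, 4.3, -3.8, -1.4, -3.5, 6.7, -5.8
Mean of differences = -0.4556
Numerator Σ(Δx_t−Δx̄)(Δx_{t+1}−Δx̄) = -90.0120
Denominator Σ(Δx_t−Δx̄)² = 140.7422
r_1(Δx) = -90.0120 / 140.7422 = -0.640

-0.640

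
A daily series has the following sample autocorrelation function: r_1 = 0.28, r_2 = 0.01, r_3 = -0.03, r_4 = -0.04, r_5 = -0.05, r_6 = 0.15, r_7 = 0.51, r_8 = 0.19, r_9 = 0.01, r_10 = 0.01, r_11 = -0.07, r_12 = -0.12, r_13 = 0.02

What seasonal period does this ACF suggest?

7

The largest autocorrelation is r_7 = 0.51; the remaining lags stay at or below 0.28. The elevated value at lag 1 (0.28), dropping to 0.01 at lag 2, reflects decaying short-term dependence rather than seasonality.
The dominant spike at lag 7 indicates a seasonal period of 7.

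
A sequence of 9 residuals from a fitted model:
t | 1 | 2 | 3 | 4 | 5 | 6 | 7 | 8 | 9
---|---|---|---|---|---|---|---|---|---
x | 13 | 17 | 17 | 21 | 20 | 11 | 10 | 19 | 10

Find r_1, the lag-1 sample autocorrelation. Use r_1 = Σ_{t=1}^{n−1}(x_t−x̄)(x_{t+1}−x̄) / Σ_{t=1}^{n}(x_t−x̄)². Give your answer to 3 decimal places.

Mean x̄ = (13 + 17 + 17 + 21 + 20 + 11 + 10 + 19 + 10)/9 = 15.3333
Numerator Σ_{t=1}^{8}(x_t−x̄)(x_{t+1}−x̄) = -1.4444
Denominator Σ(x_t−x̄)² = 154.0000
r_1 = -1.4444 / 154.0000 = -0.009

-0.009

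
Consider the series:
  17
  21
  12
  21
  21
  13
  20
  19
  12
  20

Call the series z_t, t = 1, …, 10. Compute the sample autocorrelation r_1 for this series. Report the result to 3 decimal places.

-0.553

Mean z̄ = (17 + 21 + 12 + 21 + 21 + 13 + 20 + 19 + 12 + 20)/10 = 17.6000
Numerator Σ_{t=1}^{9}(z_t−z̄)(z_{t+1}−z̄) = -73.1600
Denominator Σ(z_t−z̄)² = 132.4000
r_1 = -73.1600 / 132.4000 = -0.553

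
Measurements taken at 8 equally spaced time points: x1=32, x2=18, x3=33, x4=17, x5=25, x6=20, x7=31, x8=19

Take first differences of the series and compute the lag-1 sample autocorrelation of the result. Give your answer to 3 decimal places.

First differences Δx: -14, 15, -16, 8, -5, 11, -12
Mean of differences = -1.8571
Numerator Σ(Δx_t−Δx̄)(Δx_{t+1}−Δx̄) = -784.3061
Denominator Σ(Δx_t−Δx̄)² = 1006.8571
r_1(Δx) = -784.3061 / 1006.8571 = -0.779

-0.779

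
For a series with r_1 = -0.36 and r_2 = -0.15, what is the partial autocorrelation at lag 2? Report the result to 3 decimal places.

-0.321

φ_{22} = (r_2 − r_1²) / (1 − r_1²)
r_1² = (-0.36)² = 0.1296
Numerator = -0.15 − 0.1296 = -0.2796; denominator = 1 − 0.1296 = 0.8704
φ_{22} = -0.2796 / 0.8704 = -0.321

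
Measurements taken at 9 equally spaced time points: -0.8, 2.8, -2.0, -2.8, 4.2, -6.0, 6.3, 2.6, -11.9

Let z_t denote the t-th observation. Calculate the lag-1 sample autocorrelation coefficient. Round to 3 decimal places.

-0.344

Mean z̄ = (-0.8 + 2.8 − 2.0 − 2.8 + 4.2 − 6.0 + 6.3 + 2.6 − 11.9)/9 = -0.8444
Numerator Σ_{t=1}^{8}(z_t−z̄)(z_{t+1}−z̄) = -87.9664
Denominator Σ(z_t−z̄)² = 255.6022
r_1 = -87.9664 / 255.6022 = -0.344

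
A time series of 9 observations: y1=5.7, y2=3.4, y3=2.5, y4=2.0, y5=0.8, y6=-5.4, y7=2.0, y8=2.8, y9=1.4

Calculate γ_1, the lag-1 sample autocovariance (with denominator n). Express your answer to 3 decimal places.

Mean ȳ = (5.7 + 3.4 + 2.5 + 2.0 + 0.8 − 5.4 + 2.0 + 2.8 + 1.4)/9 = 1.6889
Σ_{t=1}^{8}(y_t−ȳ)(y_{t+1}−ȳ) = 12.3477
γ_1 = 12.3477 / 9 = 1.372

1.372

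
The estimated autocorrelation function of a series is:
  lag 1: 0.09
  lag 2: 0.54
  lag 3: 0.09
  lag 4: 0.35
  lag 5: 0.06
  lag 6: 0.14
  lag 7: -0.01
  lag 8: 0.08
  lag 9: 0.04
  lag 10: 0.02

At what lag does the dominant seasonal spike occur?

2

The largest autocorrelation is r_2 = 0.54, with a weaker echo at lag 4 (0.35); the remaining lags stay at or below 0.14.
The dominant spike at lag 2 indicates a seasonal period of 2.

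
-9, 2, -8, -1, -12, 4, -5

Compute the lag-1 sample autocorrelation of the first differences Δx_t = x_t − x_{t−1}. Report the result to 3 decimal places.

First differences Δx: 11, -10, 7, -11, 16, -9
Mean of differences = 0.6667
Numerator Σ(Δx_t−Δx̄)(Δx_{t+1}−Δx̄) = -578.7778
Denominator Σ(Δx_t−Δx̄)² = 725.3333
r_1(Δx) = -578.7778 / 725.3333 = -0.798

-0.798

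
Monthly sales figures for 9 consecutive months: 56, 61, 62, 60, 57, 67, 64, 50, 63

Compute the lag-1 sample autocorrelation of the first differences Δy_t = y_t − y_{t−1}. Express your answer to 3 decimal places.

First differences Δy: 5, 1, -2, -3, 10, -3, -14, 13
Mean of differences = 0.8750
Numerator Σ(Δy_t−Δȳ)(Δy_{t+1}−Δȳ) = -182.1406
Denominator Σ(Δy_t−Δȳ)² = 506.8750
r_1(Δy) = -182.1406 / 506.8750 = -0.359

-0.359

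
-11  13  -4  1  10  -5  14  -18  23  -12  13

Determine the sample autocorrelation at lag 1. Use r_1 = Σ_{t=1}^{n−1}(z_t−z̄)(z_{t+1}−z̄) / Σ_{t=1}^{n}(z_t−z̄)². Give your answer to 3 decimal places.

-0.838

Mean z̄ = (-11 + 13 − 4 + 1 + 10 − 5 + 14 − 18 + 23 − 12 + 13)/11 = 2.1818
Numerator Σ_{t=1}^{10}(z_t−z̄)(z_{t+1}−z̄) = -1459.7603
Denominator Σ(z_t−z̄)² = 1741.6364
r_1 = -1459.7603 / 1741.6364 = -0.838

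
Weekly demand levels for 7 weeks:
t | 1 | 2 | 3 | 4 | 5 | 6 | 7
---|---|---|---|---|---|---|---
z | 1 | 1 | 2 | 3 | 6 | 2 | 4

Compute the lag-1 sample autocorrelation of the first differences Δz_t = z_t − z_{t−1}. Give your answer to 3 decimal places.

-0.568

First differences Δz: 0, 1, 1, 3, -4, 2
Mean of differences = 0.5000
Numerator Σ(Δz_t−Δz̄)(Δz_{t+1}−Δz̄) = -16.7500
Denominator Σ(Δz_t−Δz̄)² = 29.5000
r_1(Δz) = -16.7500 / 29.5000 = -0.568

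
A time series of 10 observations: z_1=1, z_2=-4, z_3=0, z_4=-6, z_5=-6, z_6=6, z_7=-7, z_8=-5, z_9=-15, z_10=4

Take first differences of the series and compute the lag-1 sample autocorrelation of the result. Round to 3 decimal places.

-0.506

First differences Δz: -5, 4, -6, 0, 12, -13, 2, -10, 19
Mean of differences = 0.3333
Numerator Σ(Δz_t−Δz̄)(Δz_{t+1}−Δz̄) = -432.4444
Denominator Σ(Δz_t−Δz̄)² = 854.0000
r_1(Δz) = -432.4444 / 854.0000 = -0.506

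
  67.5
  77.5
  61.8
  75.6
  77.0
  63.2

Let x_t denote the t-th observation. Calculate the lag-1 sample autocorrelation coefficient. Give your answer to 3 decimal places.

Mean x̄ = (67.5 + 77.5 + 61.8 + 75.6 + 77.0 + 63.2)/6 = 70.4333
Numerator Σ_{t=1}^{5}(x_t−x̄)(x_{t+1}−x̄) = -139.9144
Denominator Σ(x_t−x̄)² = 255.2133
r_1 = -139.9144 / 255.2133 = -0.548

-0.548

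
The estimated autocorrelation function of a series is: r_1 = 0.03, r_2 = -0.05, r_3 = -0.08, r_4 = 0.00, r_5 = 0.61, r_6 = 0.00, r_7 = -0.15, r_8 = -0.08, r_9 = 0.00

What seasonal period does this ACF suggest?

5

The largest autocorrelation is r_5 = 0.61; the remaining lags stay at or below 0.03.
The dominant spike at lag 5 indicates a seasonal period of 5.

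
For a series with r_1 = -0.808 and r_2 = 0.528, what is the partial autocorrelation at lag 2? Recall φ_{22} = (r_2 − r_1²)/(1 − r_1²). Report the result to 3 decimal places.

-0.360

φ_{22} = (r_2 − r_1²) / (1 − r_1²)
r_1² = (-0.808)² = 0.652864
Numerator = 0.528 − 0.6529 = -0.1249; denominator = 1 − 0.6529 = 0.3471
φ_{22} = -0.1249 / 0.3471 = -0.360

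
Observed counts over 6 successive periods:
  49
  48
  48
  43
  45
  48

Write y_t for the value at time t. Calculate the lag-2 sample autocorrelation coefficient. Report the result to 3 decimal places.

-0.319

Mean ȳ = (49 + 48 + 48 + 43 + 45 + 48)/6 = 46.8333
Deviations from mean: 2.1667, 1.1667, 1.1667, -3.8333, -1.8333, 1.1667
Σ(y_t−ȳ)(y_{t+2}−ȳ) = (2.5278) + (-4.4722) + (-2.1389) + (-4.4722) = -8.5556
Denominator Σ(y_t−ȳ)² = 26.8333
r_2 = -8.5556 / 26.8333 = -0.319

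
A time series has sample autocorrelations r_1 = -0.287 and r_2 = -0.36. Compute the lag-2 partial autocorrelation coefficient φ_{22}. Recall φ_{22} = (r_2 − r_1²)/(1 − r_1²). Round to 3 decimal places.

-0.482

φ_{22} = (r_2 − r_1²) / (1 − r_1²)
r_1² = (-0.287)² = 0.082369
Numerator = -0.36 − 0.0824 = -0.4424; denominator = 1 − 0.0824 = 0.9176
φ_{22} = -0.4424 / 0.9176 = -0.482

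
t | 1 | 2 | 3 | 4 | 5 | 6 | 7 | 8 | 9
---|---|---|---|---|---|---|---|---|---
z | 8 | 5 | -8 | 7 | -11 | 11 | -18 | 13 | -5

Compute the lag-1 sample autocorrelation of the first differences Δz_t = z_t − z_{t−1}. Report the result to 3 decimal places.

-0.877

First differences Δz: -3, -13, 15, -18, 22, -29, 31, -18
Mean of differences = -1.6250
Numerator Σ(Δz_t−Δz̄)(Δz_{t+1}−Δz̄) = -2906.6406
Denominator Σ(Δz_t−Δz̄)² = 3315.8750
r_1(Δz) = -2906.6406 / 3315.8750 = -0.877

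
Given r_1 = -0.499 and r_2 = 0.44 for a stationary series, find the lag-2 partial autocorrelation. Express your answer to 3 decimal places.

φ_{22} = (r_2 − r_1²) / (1 − r_1²)
r_1² = (-0.499)² = 0.249001
Numerator = 0.44 − 0.2490 = 0.1910; denominator = 1 − 0.2490 = 0.7510
φ_{22} = 0.1910 / 0.7510 = 0.254

0.254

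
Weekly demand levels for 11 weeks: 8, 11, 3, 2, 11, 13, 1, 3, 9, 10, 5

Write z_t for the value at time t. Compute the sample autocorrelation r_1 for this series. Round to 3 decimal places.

-0.045

Mean z̄ = (8 + 11 + 3 + 2 + 11 + 13 + 1 + 3 + 9 + 10 + 5)/11 = 6.9091
Numerator Σ_{t=1}^{10}(z_t−z̄)(z_{t+1}−z̄) = -8.0083
Denominator Σ(z_t−z̄)² = 178.9091
r_1 = -8.0083 / 178.9091 = -0.045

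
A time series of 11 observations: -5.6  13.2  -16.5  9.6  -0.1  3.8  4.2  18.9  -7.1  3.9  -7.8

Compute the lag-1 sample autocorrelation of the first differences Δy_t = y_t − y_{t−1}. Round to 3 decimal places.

First differences Δy: 18.8, -29.7, 26.1, -9.7, 3.9, 0.4, 14.7, -26.0, 11.0, -11.7
Mean of differences = -0.2200
Numerator Σ(Δy_t−Δȳ)(Δy_{t+1}−Δȳ) = -2416.0844
Denominator Σ(Δy_t−Δȳ)² = 3175.6960
r_1(Δy) = -2416.0844 / 3175.6960 = -0.761

-0.761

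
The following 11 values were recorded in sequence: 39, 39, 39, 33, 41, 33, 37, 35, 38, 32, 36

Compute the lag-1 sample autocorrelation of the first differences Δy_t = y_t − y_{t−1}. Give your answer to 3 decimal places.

First differences Δy: 0, 0, -6, 8, -8, 4, -2, 3, -6, 4
Mean of differences = -0.3000
Numerator Σ(Δy_t−Δȳ)(Δy_{t+1}−Δȳ) = -202.1900
Denominator Σ(Δy_t−Δȳ)² = 244.1000
r_1(Δy) = -202.1900 / 244.1000 = -0.828

-0.828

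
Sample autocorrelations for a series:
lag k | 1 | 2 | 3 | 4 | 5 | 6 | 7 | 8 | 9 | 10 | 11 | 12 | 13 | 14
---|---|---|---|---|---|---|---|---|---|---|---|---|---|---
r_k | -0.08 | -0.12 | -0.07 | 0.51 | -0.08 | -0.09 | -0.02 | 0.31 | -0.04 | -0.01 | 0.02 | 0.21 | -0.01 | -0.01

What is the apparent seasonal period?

4

The largest autocorrelation is r_4 = 0.51, with weaker echoes at lags 8 (0.31) and 12 (0.21); the remaining lags stay at or below 0.02.
The dominant spike at lag 4 indicates a seasonal period of 4.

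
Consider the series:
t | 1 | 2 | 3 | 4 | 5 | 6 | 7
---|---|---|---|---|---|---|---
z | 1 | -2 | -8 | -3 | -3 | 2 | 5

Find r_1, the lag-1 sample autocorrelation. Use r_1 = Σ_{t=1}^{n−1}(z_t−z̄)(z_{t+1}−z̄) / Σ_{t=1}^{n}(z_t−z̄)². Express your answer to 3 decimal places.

Mean z̄ = (1 − 2 − 8 − 3 − 3 + 2 + 5)/7 = -1.1429
Deviations from mean: 2.1429, -0.8571, -6.8571, -1.8571, -1.8571, 3.1429, 6.1429
Σ(z_t−z̄)(z_{t+1}−z̄) = (-1.8367) + (5.8776) + (12.7347) + (3.4490) + (-5.8367) + (19.3061) = 33.6939
Denominator Σ(z_t−z̄)² = 106.8571
r_1 = 33.6939 / 106.8571 = 0.315

0.315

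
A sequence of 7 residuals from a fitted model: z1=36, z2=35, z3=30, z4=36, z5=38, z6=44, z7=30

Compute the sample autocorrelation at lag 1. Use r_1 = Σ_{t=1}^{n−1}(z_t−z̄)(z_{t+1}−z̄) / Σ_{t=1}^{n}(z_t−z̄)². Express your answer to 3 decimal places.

Mean z̄ = (36 + 35 + 30 + 36 + 38 + 44 + 30)/7 = 35.5714
Deviations from mean: 0.4286, -0.5714, -5.5714, 0.4286, 2.4286, 8.4286, -5.5714
Numerator Σ_{t=1}^{6}(z_t−z̄)(z_{t+1}−z̄) = -24.8980
Denominator Σ(z_t−z̄)² = 139.7143
r_1 = -24.8980 / 139.7143 = -0.178

-0.178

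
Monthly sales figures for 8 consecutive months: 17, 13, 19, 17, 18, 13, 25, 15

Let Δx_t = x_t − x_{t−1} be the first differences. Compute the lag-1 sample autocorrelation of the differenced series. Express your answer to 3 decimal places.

-0.675

First differences Δx: -4, 6, -2, 1, -5, 12, -10
Mean of differences = -0.2857
Numerator Σ(Δx_t−Δx̄)(Δx_{t+1}−Δx̄) = -219.6531
Denominator Σ(Δx_t−Δx̄)² = 325.4286
r_1(Δx) = -219.6531 / 325.4286 = -0.675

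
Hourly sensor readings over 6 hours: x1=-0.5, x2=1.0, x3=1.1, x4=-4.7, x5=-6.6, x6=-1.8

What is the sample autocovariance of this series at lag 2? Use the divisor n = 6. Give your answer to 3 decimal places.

Mean x̄ = (-0.5 + 1.0 + 1.1 − 4.7 − 6.6 − 1.8)/6 = -1.9167
Deviations: 1.4167, 2.9167, 3.0167, -2.7833, -4.6833, 0.1167
Σ_{t=1}^{4}(x_t−x̄)(x_{t+2}−x̄) = -18.2972
γ_2 = -18.2972 / 6 = -3.050

-3.050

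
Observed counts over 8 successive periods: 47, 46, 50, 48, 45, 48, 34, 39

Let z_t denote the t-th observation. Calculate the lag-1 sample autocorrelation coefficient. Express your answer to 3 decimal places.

Mean z̄ = (47 + 46 + 50 + 48 + 45 + 48 + 34 + 39)/8 = 44.6250
Deviations from mean: 2.3750, 1.3750, 5.3750, 3.3750, 0.3750, 3.3750, -10.6250, -5.6250
Numerator Σ_{t=1}^{7}(z_t−z̄)(z_{t+1}−z̄) = 55.2344
Denominator Σ(z_t−z̄)² = 203.8750
r_1 = 55.2344 / 203.8750 = 0.271

0.271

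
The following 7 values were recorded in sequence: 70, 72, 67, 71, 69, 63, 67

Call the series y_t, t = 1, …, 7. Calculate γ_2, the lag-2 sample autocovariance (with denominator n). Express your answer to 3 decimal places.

-1.236

Mean ȳ = (70 + 72 + 67 + 71 + 69 + 63 + 67)/7 = 68.4286
Σ_{t=1}^{5}(y_t−ȳ)(y_{t+2}−ȳ) = -8.6531
γ_2 = -8.6531 / 7 = -1.236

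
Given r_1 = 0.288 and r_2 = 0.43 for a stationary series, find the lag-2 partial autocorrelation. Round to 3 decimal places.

φ_{22} = (r_2 − r_1²) / (1 − r_1²)
r_1² = (0.288)² = 0.082944
Numerator = 0.43 − 0.0829 = 0.3471; denominator = 1 − 0.0829 = 0.9171
φ_{22} = 0.3471 / 0.9171 = 0.378

0.378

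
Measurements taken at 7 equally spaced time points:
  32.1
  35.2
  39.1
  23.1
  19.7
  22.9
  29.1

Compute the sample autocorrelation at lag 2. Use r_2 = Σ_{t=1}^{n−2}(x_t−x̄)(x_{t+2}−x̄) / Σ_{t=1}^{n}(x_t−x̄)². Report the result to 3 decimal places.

-0.213

Mean x̄ = (32.1 + 35.2 + 39.1 + 23.1 + 19.7 + 22.9 + 29.1)/7 = 28.7429
Σ(x_t−x̄)(x_{t+2}−x̄) = (34.7704) + (-36.4367) + (-93.6582) + (32.9704) + (-3.2296) = -65.5837
Denominator Σ(x_t−x̄)² = 308.1171
r_2 = -65.5837 / 308.1171 = -0.213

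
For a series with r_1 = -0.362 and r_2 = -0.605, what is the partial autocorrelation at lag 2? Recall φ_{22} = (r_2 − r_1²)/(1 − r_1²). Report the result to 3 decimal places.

φ_{22} = (r_2 − r_1²) / (1 − r_1²)
r_1² = (-0.362)² = 0.131044
Numerator = -0.605 − 0.1310 = -0.7360; denominator = 1 − 0.1310 = 0.8690
φ_{22} = -0.7360 / 0.8690 = -0.847

-0.847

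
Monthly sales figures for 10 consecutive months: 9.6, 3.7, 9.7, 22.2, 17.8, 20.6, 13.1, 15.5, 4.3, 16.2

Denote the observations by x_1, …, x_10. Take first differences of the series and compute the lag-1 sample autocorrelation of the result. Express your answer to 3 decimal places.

First differences Δx: -5.9, 6.0, 12.5, -4.4, 2.8, -7.5, 2.4, -11.2, 11.9
Mean of differences = 0.7333
Numerator Σ(Δx_t−Δx̄)(Δx_{t+1}−Δx̄) = -227.8578
Denominator Σ(Δx_t−Δx̄)² = 578.4800
r_1(Δx) = -227.8578 / 578.4800 = -0.394

-0.394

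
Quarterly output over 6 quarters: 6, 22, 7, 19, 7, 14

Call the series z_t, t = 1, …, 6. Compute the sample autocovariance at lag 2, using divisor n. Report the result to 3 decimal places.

Mean z̄ = (6 + 22 + 7 + 19 + 7 + 14)/6 = 12.5000
Deviations: -6.5000, 9.5000, -5.5000, 6.5000, -5.5000, 1.5000
Σ_{t=1}^{4}(z_t−z̄)(z_{t+2}−z̄) = 137.5000
γ_2 = 137.5000 / 6 = 22.917

22.917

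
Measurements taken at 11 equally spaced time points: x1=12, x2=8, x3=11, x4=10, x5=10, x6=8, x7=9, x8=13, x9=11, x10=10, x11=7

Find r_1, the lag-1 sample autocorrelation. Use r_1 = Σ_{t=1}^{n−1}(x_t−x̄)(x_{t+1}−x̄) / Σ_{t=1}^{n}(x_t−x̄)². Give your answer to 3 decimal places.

Mean x̄ = (12 + 8 + 11 + 10 + 10 + 8 + 9 + 13 + 11 + 10 + 7)/11 = 9.9091
Numerator Σ_{t=1}^{10}(x_t−x̄)(x_{t+1}−x̄) = -4.0083
Denominator Σ(x_t−x̄)² = 32.9091
r_1 = -4.0083 / 32.9091 = -0.122

-0.122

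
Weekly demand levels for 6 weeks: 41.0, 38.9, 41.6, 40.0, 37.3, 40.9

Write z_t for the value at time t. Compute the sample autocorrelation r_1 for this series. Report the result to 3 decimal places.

Mean z̄ = (41.0 + 38.9 + 41.6 + 40.0 + 37.3 + 40.9)/6 = 39.9500
Σ(z_t−z̄)(z_{t+1}−z̄) = (-1.1025) + (-1.7325) + (0.0825) + (-0.1325) + (-2.5175) = -5.4025
Denominator Σ(z_t−z̄)² = 12.8550
r_1 = -5.4025 / 12.8550 = -0.420

-0.420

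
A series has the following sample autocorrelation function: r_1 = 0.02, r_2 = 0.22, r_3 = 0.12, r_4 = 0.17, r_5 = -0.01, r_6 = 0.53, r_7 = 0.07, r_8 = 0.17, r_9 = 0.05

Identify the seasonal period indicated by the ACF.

The largest autocorrelation is r_6 = 0.53; the remaining lags stay at or below 0.22.
The dominant spike at lag 6 indicates a seasonal period of 6.

6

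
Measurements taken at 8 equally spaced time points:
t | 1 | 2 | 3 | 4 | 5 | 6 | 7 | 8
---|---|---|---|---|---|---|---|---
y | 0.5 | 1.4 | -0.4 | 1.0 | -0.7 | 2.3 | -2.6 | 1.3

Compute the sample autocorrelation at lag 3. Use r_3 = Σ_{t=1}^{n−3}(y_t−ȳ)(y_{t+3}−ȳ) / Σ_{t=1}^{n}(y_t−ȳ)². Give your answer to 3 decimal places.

-0.324

Mean ȳ = (0.5 + 1.4 − 0.4 + 1.0 − 0.7 + 2.3 − 2.6 + 1.3)/8 = 0.3500
Deviations from mean: 0.1500, 1.0500, -0.7500, 0.6500, -1.0500, 1.9500, -2.9500, 0.9500
Σ(y_t−ȳ)(y_{t+3}−ȳ) = (0.0975) + (-1.1025) + (-1.4625) + (-1.9175) + (-0.9975) = -5.3825
Denominator Σ(y_t−ȳ)² = 16.6200
r_3 = -5.3825 / 16.6200 = -0.324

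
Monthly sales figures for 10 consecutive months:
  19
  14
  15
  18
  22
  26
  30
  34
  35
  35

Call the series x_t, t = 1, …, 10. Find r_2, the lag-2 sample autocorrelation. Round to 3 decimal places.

Mean x̄ = (19 + 14 + 15 + 18 + 22 + 26 + 30 + 34 + 35 + 35)/10 = 24.8000
Numerator Σ_{t=1}^{8}(x_t−x̄)(x_{t+2}−x̄) = 292.9200
Denominator Σ(x_t−x̄)² = 621.6000
r_2 = 292.9200 / 621.6000 = 0.471

0.471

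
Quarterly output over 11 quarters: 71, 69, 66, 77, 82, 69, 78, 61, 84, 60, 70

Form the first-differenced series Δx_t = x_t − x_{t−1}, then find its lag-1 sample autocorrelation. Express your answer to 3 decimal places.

-0.783

First differences Δx: -2, -3, 11, 5, -13, 9, -17, 23, -24, 10
Mean of differences = -0.1000
Numerator Σ(Δx_t−Δx̄)(Δx_{t+1}−Δx̄) = -1490.9100
Denominator Σ(Δx_t−Δx̄)² = 1902.9000
r_1(Δx) = -1490.9100 / 1902.9000 = -0.783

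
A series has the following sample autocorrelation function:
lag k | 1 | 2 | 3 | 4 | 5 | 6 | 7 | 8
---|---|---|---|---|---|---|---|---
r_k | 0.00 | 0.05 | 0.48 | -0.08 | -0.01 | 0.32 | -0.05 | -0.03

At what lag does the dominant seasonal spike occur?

The largest autocorrelation is r_3 = 0.48, with a weaker echo at lag 6 (0.32); the remaining lags stay at or below 0.05.
The dominant spike at lag 3 indicates a seasonal period of 3.

3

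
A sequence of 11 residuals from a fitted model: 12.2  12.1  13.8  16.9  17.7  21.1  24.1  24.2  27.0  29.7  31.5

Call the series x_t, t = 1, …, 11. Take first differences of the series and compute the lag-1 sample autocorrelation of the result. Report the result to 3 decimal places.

First differences Δx: -0.1, 1.7, 3.1, 0.8, 3.4, 3.0, 0.1, 2.8, 2.7, 1.8
Mean of differences = 1.9300
Numerator Σ(Δx_t−Δx̄)(Δx_{t+1}−Δx̄) = -4.1929
Denominator Σ(Δx_t−Δx̄)² = 14.8410
r_1(Δx) = -4.1929 / 14.8410 = -0.283

-0.283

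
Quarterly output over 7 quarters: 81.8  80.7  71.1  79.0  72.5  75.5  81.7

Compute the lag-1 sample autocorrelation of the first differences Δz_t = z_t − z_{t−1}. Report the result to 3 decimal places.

First differences Δz: -1.1, -9.6, 7.9, -6.5, 3.0, 6.2
Mean of differences = -0.0167
Numerator Σ(Δz_t−Δz̄)(Δz_{t+1}−Δz̄) = -117.6169
Denominator Σ(Δz_t−Δz̄)² = 245.4683
r_1(Δz) = -117.6169 / 245.4683 = -0.479

-0.479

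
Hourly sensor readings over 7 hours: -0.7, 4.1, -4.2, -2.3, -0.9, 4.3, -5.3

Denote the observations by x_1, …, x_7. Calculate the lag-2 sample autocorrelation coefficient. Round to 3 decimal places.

Mean x̄ = (-0.7 + 4.1 − 4.2 − 2.3 − 0.9 + 4.3 − 5.3)/7 = -0.7143
Deviations from mean: 0.0143, 4.8143, -3.4857, -1.5857, -0.1857, 5.0143, -4.5857
Σ(x_t−x̄)(x_{t+2}−x̄) = (-0.0498) + (-7.6341) + (0.6473) + (-7.9512) + (0.8516) = -14.1361
Denominator Σ(x_t−x̄)² = 84.0486
r_2 = -14.1361 / 84.0486 = -0.168

-0.168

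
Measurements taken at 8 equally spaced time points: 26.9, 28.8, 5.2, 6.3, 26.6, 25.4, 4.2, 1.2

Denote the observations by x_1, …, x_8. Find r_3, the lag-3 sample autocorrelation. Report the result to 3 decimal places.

-0.109

Mean x̄ = (26.9 + 28.8 + 5.2 + 6.3 + 26.6 + 25.4 + 4.2 + 1.2)/8 = 15.5750
Deviations from mean: 11.3250, 13.2250, -10.3750, -9.2750, 11.0250, 9.8250, -11.3750, -14.3750
Σ(x_t−x̄)(x_{t+3}−x̄) = (-105.0394) + (145.8056) + (-101.9344) + (105.5031) + (-158.4844) = -114.1494
Denominator Σ(x_t−x̄)² = 1050.9350
r_3 = -114.1494 / 1050.9350 = -0.109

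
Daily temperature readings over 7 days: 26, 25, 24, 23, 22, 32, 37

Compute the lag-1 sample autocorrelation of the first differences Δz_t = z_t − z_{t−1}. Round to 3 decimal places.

First differences Δz: -1, -1, -1, -1, 10, 5
Mean of differences = 1.8333
Numerator Σ(Δz_t−Δz̄)(Δz_{t+1}−Δz̄) = 26.8056
Denominator Σ(Δz_t−Δz̄)² = 108.8333
r_1(Δz) = 26.8056 / 108.8333 = 0.246

0.246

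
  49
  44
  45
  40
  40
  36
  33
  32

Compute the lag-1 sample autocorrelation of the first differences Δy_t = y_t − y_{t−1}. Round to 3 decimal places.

First differences Δy: -5, 1, -5, 0, -4, -3, -1
Mean of differences = -2.4286
Numerator Σ(Δy_t−Δȳ)(Δy_{t+1}−Δȳ) = -27.6122
Denominator Σ(Δy_t−Δȳ)² = 35.7143
r_1(Δy) = -27.6122 / 35.7143 = -0.773

-0.773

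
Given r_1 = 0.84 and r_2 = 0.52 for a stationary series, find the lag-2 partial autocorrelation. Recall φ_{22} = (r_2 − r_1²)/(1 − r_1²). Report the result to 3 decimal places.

-0.630

φ_{22} = (r_2 − r_1²) / (1 − r_1²)
r_1² = (0.84)² = 0.7056
Numerator = 0.52 − 0.7056 = -0.1856; denominator = 1 − 0.7056 = 0.2944
φ_{22} = -0.1856 / 0.2944 = -0.630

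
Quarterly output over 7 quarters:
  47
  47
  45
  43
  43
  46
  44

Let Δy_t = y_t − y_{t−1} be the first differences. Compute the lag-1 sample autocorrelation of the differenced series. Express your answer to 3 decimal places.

First differences Δy: 0, -2, -2, 0, 3, -2
Mean of differences = -0.5000
Numerator Σ(Δy_t−Δȳ)(Δy_{t+1}−Δȳ) = -2.7500
Denominator Σ(Δy_t−Δȳ)² = 19.5000
r_1(Δy) = -2.7500 / 19.5000 = -0.141

-0.141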